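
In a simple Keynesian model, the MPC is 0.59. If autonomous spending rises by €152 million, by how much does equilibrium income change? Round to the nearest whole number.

ΔY ≈ 371

The multiplier is 1/(1 − MPC) = 1/0.41.
ΔY = 152/0.41 = 370.73 ≈ 371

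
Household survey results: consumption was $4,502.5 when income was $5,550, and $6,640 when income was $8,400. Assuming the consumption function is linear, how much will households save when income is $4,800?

S = 860

MPC = (6640 − 4502.5)/(8400 − 5550) = 2137.5/2850 = 0.75
a = 4502.5 − 0.75(5550) = 4502.5 − 4162.5 = 340
C = 340 + 0.75(4800) = 3940
S = 4800 − 3940 = 860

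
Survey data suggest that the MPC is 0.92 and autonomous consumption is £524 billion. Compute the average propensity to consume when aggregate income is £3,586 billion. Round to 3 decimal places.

C = 524 + 0.92(3586) = 3823.12
APC = C/Y = 3823.12/3586 = 1.066

APC = 1.066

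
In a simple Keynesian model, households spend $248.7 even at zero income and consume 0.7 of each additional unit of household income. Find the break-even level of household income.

Y = 829

At break-even, C = Y: 248.7 + 0.7Y = Y
0.3Y = 248.7, so Y = 248.7/0.3 = 829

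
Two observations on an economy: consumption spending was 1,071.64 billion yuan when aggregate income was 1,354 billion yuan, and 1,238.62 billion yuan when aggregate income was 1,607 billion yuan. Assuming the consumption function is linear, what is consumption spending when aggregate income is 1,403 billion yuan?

MPC = (1238.62 − 1071.64)/(1607 − 1354) = 166.98/253 = 0.66
a = 1071.64 − 0.66(1354) = 1071.64 − 893.64 = 178
C = 178 + 0.66(1403) = 178 + 925.98 = 1103.98

C = 1103.98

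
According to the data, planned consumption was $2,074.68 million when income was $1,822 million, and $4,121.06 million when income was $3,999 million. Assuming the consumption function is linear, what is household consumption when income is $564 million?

C = 892.16

MPC = (4121.06 − 2074.68)/(3999 − 1822) = 2046.38/2177 = 0.94
a = 2074.68 − 0.94(1822) = 2074.68 − 1712.68 = 362
C = 362 + 0.94(564) = 362 + 530.16 = 892.16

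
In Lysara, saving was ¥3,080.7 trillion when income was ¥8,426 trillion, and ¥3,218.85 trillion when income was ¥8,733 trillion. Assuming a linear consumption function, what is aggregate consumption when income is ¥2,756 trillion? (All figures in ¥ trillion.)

MPS = ΔS/ΔY = (3218.85 − 3080.7)/(8733 − 8426) = 138.15/307 = 0.45
MPC = 1 − MPS = 0.55
Autonomous saving = 3080.7 − 0.45(8426) = -711, so a = 711
C = 711 + 0.55(2756) = 711 + 1515.8 = 2226.8

C = 2226.8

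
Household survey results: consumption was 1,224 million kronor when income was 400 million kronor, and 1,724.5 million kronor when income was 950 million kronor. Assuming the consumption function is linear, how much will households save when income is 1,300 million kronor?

MPC = (1724.5 − 1224)/(950 − 400) = 500.5/550 = 0.91
a = 1224 − 0.91(400) = 1224 − 364 = 860
C = 860 + 0.91(1300) = 2043
S = 1300 − 2043 = -743

S = -743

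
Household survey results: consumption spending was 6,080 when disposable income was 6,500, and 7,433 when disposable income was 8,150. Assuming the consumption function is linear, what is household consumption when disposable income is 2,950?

C = 3169

MPC = (7433 − 6080)/(8150 − 6500) = 1353/1650 = 0.82
a = 6080 − 0.82(6500) = 6080 − 5330 = 750
C = 750 + 0.82(2950) = 750 + 2419 = 3169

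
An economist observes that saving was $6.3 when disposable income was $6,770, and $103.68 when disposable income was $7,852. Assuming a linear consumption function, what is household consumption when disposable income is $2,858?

C = 3203.78

MPS = ΔS/ΔY = (103.68 − 6.3)/(7852 − 6770) = 97.38/1082 = 0.09
MPC = 1 − MPS = 0.91
Autonomous saving = 6.3 − 0.09(6770) = -603, so a = 603
C = 603 + 0.91(2858) = 603 + 2600.78 = 3203.78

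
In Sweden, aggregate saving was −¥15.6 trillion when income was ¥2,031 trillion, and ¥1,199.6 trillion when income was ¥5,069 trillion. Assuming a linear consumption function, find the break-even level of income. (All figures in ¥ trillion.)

MPS = ΔS/ΔY = (1199.6 − (-15.6))/(5069 − 2031) = 1215.2/3038 = 0.4
MPC = 1 − MPS = 0.6
From S(2031) = -15.6: −a + 0.4(2031) = -15.6, so a = 812.4 − (-15.6) = 828
Break-even (S = 0): Y = a/MPS = 828/0.4 = 2070

Y = 2070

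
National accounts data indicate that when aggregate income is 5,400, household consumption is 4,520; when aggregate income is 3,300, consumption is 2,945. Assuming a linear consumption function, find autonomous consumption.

a = 470

MPC = ΔC/ΔY = (4520 − 2945)/(5400 − 3300) = 1575/2100 = 0.75
a = C − MPC·Y = 2945 − 0.75(3300) = 2945 − 2475 = 470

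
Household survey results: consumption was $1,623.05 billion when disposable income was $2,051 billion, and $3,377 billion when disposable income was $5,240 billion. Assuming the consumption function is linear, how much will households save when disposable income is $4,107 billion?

S = 1353.15

MPC = (3377 − 1623.05)/(5240 − 2051) = 1753.95/3189 = 0.55
a = 1623.05 − 0.55(2051) = 1623.05 − 1128.05 = 495
C = 495 + 0.55(4107) = 2753.85
S = 4107 − 2753.85 = 1353.15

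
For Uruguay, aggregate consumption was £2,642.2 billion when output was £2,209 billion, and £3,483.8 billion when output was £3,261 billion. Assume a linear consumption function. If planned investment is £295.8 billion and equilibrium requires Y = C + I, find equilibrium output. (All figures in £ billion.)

Y = 5854

MPC = (3483.8 − 2642.2)/(3261 − 2209) = 841.6/1052 = 0.8
a = 2642.2 − 0.8(2209) = 875
Equilibrium: Y = 875 + 0.8Y + 295.8
0.2Y = 1170.8, so Y = 1170.8/0.2 = 5854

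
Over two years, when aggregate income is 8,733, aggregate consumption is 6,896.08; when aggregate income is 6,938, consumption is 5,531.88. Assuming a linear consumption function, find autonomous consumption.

a = 259

MPC = ΔC/ΔY = (6896.08 − 5531.88)/(8733 − 6938) = 1364.2/1795 = 0.76
a = C − MPC·Y = 5531.88 − 0.76(6938) = 5531.88 − 5272.88 = 259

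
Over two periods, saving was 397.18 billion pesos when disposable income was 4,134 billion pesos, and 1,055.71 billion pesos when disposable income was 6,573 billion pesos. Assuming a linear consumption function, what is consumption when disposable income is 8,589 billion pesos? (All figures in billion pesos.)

MPS = ΔS/ΔY = (1055.71 − 397.18)/(6573 − 4134) = 658.53/2439 = 0.27
MPC = 1 − MPS = 0.73
Autonomous saving = 397.18 − 0.27(4134) = -719, so a = 719
C = 719 + 0.73(8589) = 719 + 6269.97 = 6988.97

C = 6988.97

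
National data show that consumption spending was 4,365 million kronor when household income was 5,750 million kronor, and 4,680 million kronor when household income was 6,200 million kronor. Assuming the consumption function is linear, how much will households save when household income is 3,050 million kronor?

MPC = (4680 − 4365)/(6200 − 5750) = 315/450 = 0.7
a = 4365 − 0.7(5750) = 4365 − 4025 = 340
C = 340 + 0.7(3050) = 2475
S = 3050 − 2475 = 575

S = 575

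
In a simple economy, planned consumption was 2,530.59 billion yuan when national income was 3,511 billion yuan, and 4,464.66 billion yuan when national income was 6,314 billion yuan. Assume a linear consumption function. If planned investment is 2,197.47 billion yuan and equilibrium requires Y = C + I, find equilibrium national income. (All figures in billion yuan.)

Y = 7437

MPC = (4464.66 − 2530.59)/(6314 − 3511) = 1934.07/2803 = 0.69
a = 2530.59 − 0.69(3511) = 108
Equilibrium: Y = 108 + 0.69Y + 2197.47
0.31Y = 2305.47, so Y = 2305.47/0.31 = 7437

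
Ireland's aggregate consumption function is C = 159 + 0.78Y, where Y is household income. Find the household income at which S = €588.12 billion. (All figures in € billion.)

S = Y − C = -159 + 0.22Y
-159 + 0.22Y = 588.12, so 0.22Y = 747.12 and Y = 3396

Y = 3396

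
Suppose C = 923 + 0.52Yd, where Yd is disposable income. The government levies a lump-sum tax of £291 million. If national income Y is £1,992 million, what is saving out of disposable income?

Yd = Y − T = 1992 − 291 = 1701
C = 923 + 0.52(1701) = 923 + 884.52 = 1807.52
S = Yd − C = 1701 − 1807.52 = -106.52

S = -106.52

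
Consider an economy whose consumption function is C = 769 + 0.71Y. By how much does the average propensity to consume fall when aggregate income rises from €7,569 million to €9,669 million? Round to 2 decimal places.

ΔAPC = 0.02

At Y = 7569: C = 769 + 0.71(7569) = 6142.99, APC = 6142.99/7569 = 0.812
At Y = 9669: C = 7633.99, APC = 7633.99/9669 = 0.790
Fall in APC = 0.812 − 0.790 = 0.022 ≈ 0.02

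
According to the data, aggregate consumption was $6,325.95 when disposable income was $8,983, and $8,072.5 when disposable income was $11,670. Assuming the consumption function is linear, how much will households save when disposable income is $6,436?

S = 1765.6

MPC = (8072.5 − 6325.95)/(11670 − 8983) = 1746.55/2687 = 0.65
a = 6325.95 − 0.65(8983) = 6325.95 − 5838.95 = 487
C = 487 + 0.65(6436) = 4670.4
S = 6436 − 4670.4 = 1765.6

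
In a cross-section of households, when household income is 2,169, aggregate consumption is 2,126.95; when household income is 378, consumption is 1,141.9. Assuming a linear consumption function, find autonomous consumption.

a = 934

MPC = ΔC/ΔY = (2126.95 − 1141.9)/(2169 − 378) = 985.05/1791 = 0.55
a = C − MPC·Y = 1141.9 − 0.55(378) = 1141.9 − 207.9 = 934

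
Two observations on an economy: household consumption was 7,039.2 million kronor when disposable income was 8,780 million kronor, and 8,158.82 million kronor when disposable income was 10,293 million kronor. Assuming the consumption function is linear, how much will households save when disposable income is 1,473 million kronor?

MPC = (8158.82 − 7039.2)/(10293 − 8780) = 1119.62/1513 = 0.74
a = 7039.2 − 0.74(8780) = 7039.2 − 6497.2 = 542
C = 542 + 0.74(1473) = 1632.02
S = 1473 − 1632.02 = -159.02

S = -159.02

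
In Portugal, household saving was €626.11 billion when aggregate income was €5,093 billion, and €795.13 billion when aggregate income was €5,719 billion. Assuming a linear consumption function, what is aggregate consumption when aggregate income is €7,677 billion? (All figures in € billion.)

MPS = ΔS/ΔY = (795.13 − 626.11)/(5719 − 5093) = 169.02/626 = 0.27
MPC = 1 − MPS = 0.73
Autonomous saving = 626.11 − 0.27(5093) = -749, so a = 749
C = 749 + 0.73(7677) = 749 + 5604.21 = 6353.21

C = 6353.21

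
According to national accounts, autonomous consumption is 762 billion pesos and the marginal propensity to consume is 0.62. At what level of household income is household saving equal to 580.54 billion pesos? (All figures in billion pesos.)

Y = 3533

S = Y − C = -762 + 0.38Y
-762 + 0.38Y = 580.54, so 0.38Y = 1342.54 and Y = 3533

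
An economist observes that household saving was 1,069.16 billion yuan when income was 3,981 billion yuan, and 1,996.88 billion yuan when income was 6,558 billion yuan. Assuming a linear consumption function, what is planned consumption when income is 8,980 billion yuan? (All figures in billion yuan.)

MPS = ΔS/ΔY = (1996.88 − 1069.16)/(6558 − 3981) = 927.72/2577 = 0.36
MPC = 1 − MPS = 0.64
Autonomous saving = 1069.16 − 0.36(3981) = -364, so a = 364
C = 364 + 0.64(8980) = 364 + 5747.2 = 6111.2

C = 6111.2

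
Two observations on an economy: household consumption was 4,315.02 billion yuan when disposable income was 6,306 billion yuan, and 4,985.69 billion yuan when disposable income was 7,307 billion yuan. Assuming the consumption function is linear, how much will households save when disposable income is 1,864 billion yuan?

S = 525.12

MPC = (4985.69 − 4315.02)/(7307 − 6306) = 670.67/1001 = 0.67
a = 4315.02 − 0.67(6306) = 4315.02 − 4225.02 = 90
C = 90 + 0.67(1864) = 1338.88
S = 1864 − 1338.88 = 525.12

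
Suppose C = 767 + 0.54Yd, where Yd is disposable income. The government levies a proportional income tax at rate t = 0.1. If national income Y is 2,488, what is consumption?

C = 1976.168

Yd = (1 − 0.1)(2488) = 0.9(2488) = 2239.2
C = 767 + 0.54(2239.2) = 767 + 1209.168 = 1976.168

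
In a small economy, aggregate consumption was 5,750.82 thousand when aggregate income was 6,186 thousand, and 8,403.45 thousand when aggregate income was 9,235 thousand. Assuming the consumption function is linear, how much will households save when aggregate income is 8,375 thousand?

MPC = (8403.45 − 5750.82)/(9235 − 6186) = 2652.63/3049 = 0.87
a = 5750.82 − 0.87(6186) = 5750.82 − 5381.82 = 369
C = 369 + 0.87(8375) = 7655.25
S = 8375 − 7655.25 = 719.75

S = 719.75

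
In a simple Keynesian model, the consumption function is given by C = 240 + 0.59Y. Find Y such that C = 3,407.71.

240 + 0.59Y = 3407.71
0.59Y = 3167.71, so Y = 3167.71/0.59 = 5369

Y = 5369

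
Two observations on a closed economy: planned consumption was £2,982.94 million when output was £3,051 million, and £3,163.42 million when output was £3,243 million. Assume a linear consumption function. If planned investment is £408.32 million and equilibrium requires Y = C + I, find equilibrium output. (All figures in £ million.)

Y = 8722

MPC = (3163.42 − 2982.94)/(3243 − 3051) = 180.48/192 = 0.94
a = 2982.94 − 0.94(3051) = 115
Equilibrium: Y = 115 + 0.94Y + 408.32
0.06Y = 523.32, so Y = 523.32/0.06 = 8722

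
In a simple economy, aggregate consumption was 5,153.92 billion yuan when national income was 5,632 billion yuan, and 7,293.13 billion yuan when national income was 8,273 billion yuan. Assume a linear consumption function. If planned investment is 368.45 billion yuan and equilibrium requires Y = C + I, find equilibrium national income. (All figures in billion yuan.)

Y = 5055

MPC = (7293.13 − 5153.92)/(8273 − 5632) = 2139.21/2641 = 0.81
a = 5153.92 − 0.81(5632) = 592
Equilibrium: Y = 592 + 0.81Y + 368.45
0.19Y = 960.45, so Y = 960.45/0.19 = 5055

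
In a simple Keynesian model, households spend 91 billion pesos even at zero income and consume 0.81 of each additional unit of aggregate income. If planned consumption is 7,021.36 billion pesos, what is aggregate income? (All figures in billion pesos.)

Y = 8556

91 + 0.81Y = 7021.36
0.81Y = 6930.36, so Y = 6930.36/0.81 = 8556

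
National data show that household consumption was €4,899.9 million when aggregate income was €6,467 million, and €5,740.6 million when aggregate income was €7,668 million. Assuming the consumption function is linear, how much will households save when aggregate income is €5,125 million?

MPC = (5740.6 − 4899.9)/(7668 − 6467) = 840.7/1201 = 0.7
a = 4899.9 − 0.7(6467) = 4899.9 − 4526.9 = 373
C = 373 + 0.7(5125) = 3960.5
S = 5125 − 3960.5 = 1164.5

S = 1164.5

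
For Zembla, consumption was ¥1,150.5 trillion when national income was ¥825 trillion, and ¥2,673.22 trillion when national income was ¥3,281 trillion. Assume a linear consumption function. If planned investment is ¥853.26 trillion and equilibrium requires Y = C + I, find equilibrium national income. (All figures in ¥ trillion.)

MPC = (2673.22 − 1150.5)/(3281 − 825) = 1522.72/2456 = 0.62
a = 1150.5 − 0.62(825) = 639
Equilibrium: Y = 639 + 0.62Y + 853.26
0.38Y = 1492.26, so Y = 1492.26/0.38 = 3927

Y = 3927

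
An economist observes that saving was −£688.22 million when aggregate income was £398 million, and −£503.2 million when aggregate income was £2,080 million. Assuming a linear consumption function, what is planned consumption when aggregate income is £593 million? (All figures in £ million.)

MPS = ΔS/ΔY = (-503.2 − (-688.22))/(2080 − 398) = 185.02/1682 = 0.11
MPC = 1 − MPS = 0.89
Autonomous saving = -688.22 − 0.11(398) = -732, so a = 732
C = 732 + 0.89(593) = 732 + 527.77 = 1259.77

C = 1259.77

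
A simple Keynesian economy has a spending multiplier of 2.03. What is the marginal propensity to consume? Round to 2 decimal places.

MPC = 0.51

k = 1/(1 − MPC), so 1 − MPC = 1/k = 1/2.03 = 0.4926
MPC = 1 − 0.4926 = 0.51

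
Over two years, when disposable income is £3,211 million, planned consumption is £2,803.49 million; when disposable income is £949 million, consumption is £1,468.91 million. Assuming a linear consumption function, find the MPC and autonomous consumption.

MPC = ΔC/ΔY = (2803.49 − 1468.91)/(3211 − 949) = 1334.58/2262 = 0.59
a = C − MPC·Y = 1468.91 − 0.59(949) = 1468.91 − 559.91 = 909

MPC = 0.59; a = 909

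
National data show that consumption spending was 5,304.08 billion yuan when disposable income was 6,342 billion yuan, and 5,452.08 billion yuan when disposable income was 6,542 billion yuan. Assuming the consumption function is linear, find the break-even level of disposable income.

MPC = (5452.08 − 5304.08)/(6542 − 6342) = 148/200 = 0.74
a = 5304.08 − 0.74(6342) = 5304.08 − 4693.08 = 611
Break-even: Y = a/(1−MPC) = 611/0.26 = 2350

Y = 2350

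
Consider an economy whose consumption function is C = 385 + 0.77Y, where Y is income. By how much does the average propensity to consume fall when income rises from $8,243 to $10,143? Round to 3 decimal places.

At Y = 8243: C = 385 + 0.77(8243) = 6732.11, APC = 6732.11/8243 = 0.8167
At Y = 10143: C = 8195.11, APC = 8195.11/10143 = 0.8080
Fall in APC = 0.8167 − 0.8080 = 0.0087 ≈ 0.009

ΔAPC = 0.009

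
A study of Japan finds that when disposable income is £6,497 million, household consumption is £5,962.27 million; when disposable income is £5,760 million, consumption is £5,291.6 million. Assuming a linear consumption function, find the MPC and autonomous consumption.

MPC = ΔC/ΔY = (5962.27 − 5291.6)/(6497 − 5760) = 670.67/737 = 0.91
a = C − MPC·Y = 5291.6 − 0.91(5760) = 5291.6 − 5241.6 = 50

MPC = 0.91; a = 50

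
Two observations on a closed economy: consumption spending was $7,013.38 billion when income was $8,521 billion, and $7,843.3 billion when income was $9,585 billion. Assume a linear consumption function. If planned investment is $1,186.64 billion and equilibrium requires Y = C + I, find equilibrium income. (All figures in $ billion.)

MPC = (7843.3 − 7013.38)/(9585 − 8521) = 829.92/1064 = 0.78
a = 7013.38 − 0.78(8521) = 367
Equilibrium: Y = 367 + 0.78Y + 1186.64
0.22Y = 1553.64, so Y = 1553.64/0.22 = 7062

Y = 7062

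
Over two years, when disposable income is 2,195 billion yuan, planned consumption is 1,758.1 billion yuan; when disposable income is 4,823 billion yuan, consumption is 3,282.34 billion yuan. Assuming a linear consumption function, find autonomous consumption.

a = 485

MPC = ΔC/ΔY = (3282.34 − 1758.1)/(4823 − 2195) = 1524.24/2628 = 0.58
a = C − MPC·Y = 1758.1 − 0.58(2195) = 1758.1 − 1273.1 = 485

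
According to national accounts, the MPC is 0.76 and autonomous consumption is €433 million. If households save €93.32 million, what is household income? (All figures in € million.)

S = Y − C = -433 + 0.24Y
-433 + 0.24Y = 93.32, so 0.24Y = 526.32 and Y = 2193

Y = 2193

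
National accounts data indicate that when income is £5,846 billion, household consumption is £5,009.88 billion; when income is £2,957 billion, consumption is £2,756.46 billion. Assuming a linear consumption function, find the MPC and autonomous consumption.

MPC = ΔC/ΔY = (5009.88 − 2756.46)/(5846 − 2957) = 2253.42/2889 = 0.78
a = C − MPC·Y = 2756.46 − 0.78(2957) = 2756.46 − 2306.46 = 450

MPC = 0.78; a = 450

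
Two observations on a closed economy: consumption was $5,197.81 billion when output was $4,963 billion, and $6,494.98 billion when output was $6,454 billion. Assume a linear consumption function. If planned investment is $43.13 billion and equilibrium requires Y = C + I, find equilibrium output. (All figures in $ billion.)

MPC = (6494.98 − 5197.81)/(6454 − 4963) = 1297.17/1491 = 0.87
a = 5197.81 − 0.87(4963) = 880
Equilibrium: Y = 880 + 0.87Y + 43.13
0.13Y = 923.13, so Y = 923.13/0.13 = 7101

Y = 7101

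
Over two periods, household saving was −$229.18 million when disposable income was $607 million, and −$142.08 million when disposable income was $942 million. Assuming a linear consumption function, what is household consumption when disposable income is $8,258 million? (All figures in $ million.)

C = 6497.92

MPS = ΔS/ΔY = (-142.08 − (-229.18))/(942 − 607) = 87.1/335 = 0.26
MPC = 1 − MPS = 0.74
Autonomous saving = -229.18 − 0.26(607) = -387, so a = 387
C = 387 + 0.74(8258) = 387 + 6110.92 = 6497.92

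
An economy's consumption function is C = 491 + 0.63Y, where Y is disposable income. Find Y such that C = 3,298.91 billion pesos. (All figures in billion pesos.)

Y = 4457

491 + 0.63Y = 3298.91
0.63Y = 2807.91, so Y = 2807.91/0.63 = 4457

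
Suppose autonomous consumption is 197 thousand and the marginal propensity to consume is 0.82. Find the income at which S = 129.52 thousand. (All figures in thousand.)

Y = 1814

S = Y − C = -197 + 0.18Y
-197 + 0.18Y = 129.52, so 0.18Y = 326.52 and Y = 1814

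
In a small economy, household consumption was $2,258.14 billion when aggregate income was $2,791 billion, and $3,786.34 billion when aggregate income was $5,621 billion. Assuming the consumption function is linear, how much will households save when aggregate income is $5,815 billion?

S = 1923.9

MPC = (3786.34 − 2258.14)/(5621 − 2791) = 1528.2/2830 = 0.54
a = 2258.14 − 0.54(2791) = 2258.14 − 1507.14 = 751
C = 751 + 0.54(5815) = 3891.1
S = 5815 − 3891.1 = 1923.9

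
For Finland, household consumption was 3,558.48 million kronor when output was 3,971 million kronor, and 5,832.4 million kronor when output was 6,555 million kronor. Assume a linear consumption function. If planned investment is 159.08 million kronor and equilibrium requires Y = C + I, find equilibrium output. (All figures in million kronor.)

Y = 1859

MPC = (5832.4 − 3558.48)/(6555 − 3971) = 2273.92/2584 = 0.88
a = 3558.48 − 0.88(3971) = 64
Equilibrium: Y = 64 + 0.88Y + 159.08
0.12Y = 223.08, so Y = 223.08/0.12 = 1859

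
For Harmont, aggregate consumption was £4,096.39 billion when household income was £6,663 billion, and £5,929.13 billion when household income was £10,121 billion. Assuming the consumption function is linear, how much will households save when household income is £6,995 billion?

MPC = (5929.13 − 4096.39)/(10121 − 6663) = 1832.74/3458 = 0.53
a = 4096.39 − 0.53(6663) = 4096.39 − 3531.39 = 565
C = 565 + 0.53(6995) = 4272.35
S = 6995 − 4272.35 = 2722.65

S = 2722.65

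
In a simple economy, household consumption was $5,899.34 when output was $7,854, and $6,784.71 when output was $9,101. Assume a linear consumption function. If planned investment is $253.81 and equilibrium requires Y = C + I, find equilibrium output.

Y = 1989

MPC = (6784.71 − 5899.34)/(9101 − 7854) = 885.37/1247 = 0.71
a = 5899.34 − 0.71(7854) = 323
Equilibrium: Y = 323 + 0.71Y + 253.81
0.29Y = 576.81, so Y = 576.81/0.29 = 1989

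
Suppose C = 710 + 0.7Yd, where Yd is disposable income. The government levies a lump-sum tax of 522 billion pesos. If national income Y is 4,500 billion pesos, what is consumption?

C = 3494.6

Yd = Y − T = 4500 − 522 = 3978
C = 710 + 0.7(3978) = 710 + 2784.6 = 3494.6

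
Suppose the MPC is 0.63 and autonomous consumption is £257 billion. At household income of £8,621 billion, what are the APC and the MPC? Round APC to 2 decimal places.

MPC = 0.63 (the slope of the consumption function)
C = 257 + 0.63(8621) = 5688.23, so APC = 5688.23/8621 = 0.66

APC = 0.66; MPC = 0.63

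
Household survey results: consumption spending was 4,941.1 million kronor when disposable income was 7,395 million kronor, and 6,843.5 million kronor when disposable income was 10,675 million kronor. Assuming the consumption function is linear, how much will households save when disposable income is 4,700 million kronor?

S = 1322

MPC = (6843.5 − 4941.1)/(10675 − 7395) = 1902.4/3280 = 0.58
a = 4941.1 − 0.58(7395) = 4941.1 − 4289.1 = 652
C = 652 + 0.58(4700) = 3378
S = 4700 − 3378 = 1322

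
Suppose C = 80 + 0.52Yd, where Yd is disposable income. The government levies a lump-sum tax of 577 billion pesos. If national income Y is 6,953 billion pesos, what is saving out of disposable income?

S = 2980.48

Yd = Y − T = 6953 − 577 = 6376
C = 80 + 0.52(6376) = 80 + 3315.52 = 3395.52
S = Yd − C = 6376 − 3395.52 = 2980.48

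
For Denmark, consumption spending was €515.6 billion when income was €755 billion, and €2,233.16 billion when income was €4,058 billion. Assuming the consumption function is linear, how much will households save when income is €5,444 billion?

S = 2490.12

MPC = (2233.16 − 515.6)/(4058 − 755) = 1717.56/3303 = 0.52
a = 515.6 − 0.52(755) = 515.6 − 392.6 = 123
C = 123 + 0.52(5444) = 2953.88
S = 5444 − 2953.88 = 2490.12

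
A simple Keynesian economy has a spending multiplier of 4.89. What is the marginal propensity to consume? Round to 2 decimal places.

k = 1/(1 − MPC), so 1 − MPC = 1/k = 1/4.89 = 0.2045
MPC = 1 − 0.2045 = 0.80

MPC = 0.80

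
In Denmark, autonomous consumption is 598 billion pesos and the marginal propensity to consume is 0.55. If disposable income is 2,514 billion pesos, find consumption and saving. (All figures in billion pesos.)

C = 598 + 0.55(2514) = 598 + 1382.7 = 1980.7
S = Y − C = 2514 − 1980.7 = 533.3

C = 1980.7; S = 533.3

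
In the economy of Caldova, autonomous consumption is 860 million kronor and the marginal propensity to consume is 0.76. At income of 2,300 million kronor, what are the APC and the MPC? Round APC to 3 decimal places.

APC = 1.134; MPC = 0.76

MPC = 0.76 (the slope of the consumption function)
C = 860 + 0.76(2300) = 2608, so APC = 2608/2300 = 1.134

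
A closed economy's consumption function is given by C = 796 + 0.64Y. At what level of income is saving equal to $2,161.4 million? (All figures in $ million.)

Y = 8215

S = Y − C = -796 + 0.36Y
-796 + 0.36Y = 2161.4, so 0.36Y = 2957.4 and Y = 8215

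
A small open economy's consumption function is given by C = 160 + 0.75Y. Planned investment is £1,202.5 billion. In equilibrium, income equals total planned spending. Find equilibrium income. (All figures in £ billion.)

Y = C + I = 160 + 0.75Y + 1202.5
Y − 0.75Y = 1362.5
0.25Y = 1362.5, so Y = 1362.5/0.25 = 5450

Y = 5450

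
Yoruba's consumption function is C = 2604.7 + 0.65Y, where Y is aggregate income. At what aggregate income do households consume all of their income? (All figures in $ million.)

At break-even, C = Y: 2604.7 + 0.65Y = Y
0.35Y = 2604.7, so Y = 2604.7/0.35 = 7442

Y = 7442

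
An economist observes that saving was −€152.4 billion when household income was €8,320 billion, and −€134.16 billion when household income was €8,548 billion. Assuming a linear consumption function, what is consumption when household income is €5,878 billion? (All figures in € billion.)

MPS = ΔS/ΔY = (-134.16 − (-152.4))/(8548 − 8320) = 18.24/228 = 0.08
MPC = 1 − MPS = 0.92
Autonomous saving = -152.4 − 0.08(8320) = -818, so a = 818
C = 818 + 0.92(5878) = 818 + 5407.76 = 6225.76

C = 6225.76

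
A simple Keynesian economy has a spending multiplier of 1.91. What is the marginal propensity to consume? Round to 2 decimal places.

MPC = 0.48

k = 1/(1 − MPC), so 1 − MPC = 1/k = 1/1.91 = 0.5236
MPC = 1 − 0.5236 = 0.48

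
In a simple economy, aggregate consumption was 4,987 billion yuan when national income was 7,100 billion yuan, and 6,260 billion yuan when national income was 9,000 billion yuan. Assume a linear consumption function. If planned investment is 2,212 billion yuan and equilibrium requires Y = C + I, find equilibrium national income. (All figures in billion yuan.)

MPC = (6260 − 4987)/(9000 − 7100) = 1273/1900 = 0.67
a = 4987 − 0.67(7100) = 230
Equilibrium: Y = 230 + 0.67Y + 2212
0.33Y = 2442, so Y = 2442/0.33 = 7400

Y = 7400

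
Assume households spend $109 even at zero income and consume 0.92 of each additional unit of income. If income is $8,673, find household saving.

C = 109 + 0.92(8673) = 109 + 7979.16 = 8088.16
S = Y − C = 8673 − 8088.16 = 584.84

S = 584.84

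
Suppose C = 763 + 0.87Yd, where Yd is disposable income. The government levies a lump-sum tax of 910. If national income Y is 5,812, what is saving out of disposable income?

Yd = Y − T = 5812 − 910 = 4902
C = 763 + 0.87(4902) = 763 + 4264.74 = 5027.74
S = Yd − C = 4902 − 5027.74 = -125.74

S = -125.74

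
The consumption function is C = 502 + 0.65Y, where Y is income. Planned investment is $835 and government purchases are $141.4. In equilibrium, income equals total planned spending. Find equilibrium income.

Y = C + I + G = 502 + 0.65Y + 835 + 141.4
Y − 0.65Y = 1478.4
0.35Y = 1478.4, so Y = 1478.4/0.35 = 4224

Y = 4224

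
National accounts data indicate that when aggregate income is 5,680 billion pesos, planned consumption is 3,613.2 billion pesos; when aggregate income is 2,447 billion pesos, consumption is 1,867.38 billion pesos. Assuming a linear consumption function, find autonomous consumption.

MPC = ΔC/ΔY = (3613.2 − 1867.38)/(5680 − 2447) = 1745.82/3233 = 0.54
a = C − MPC·Y = 1867.38 − 0.54(2447) = 1867.38 − 1321.38 = 546

a = 546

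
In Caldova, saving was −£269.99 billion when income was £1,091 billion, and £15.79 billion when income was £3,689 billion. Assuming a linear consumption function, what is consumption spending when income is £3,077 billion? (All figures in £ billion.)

MPS = ΔS/ΔY = (15.79 − (-269.99))/(3689 − 1091) = 285.78/2598 = 0.11
MPC = 1 − MPS = 0.89
Autonomous saving = -269.99 − 0.11(1091) = -390, so a = 390
C = 390 + 0.89(3077) = 390 + 2738.53 = 3128.53

C = 3128.53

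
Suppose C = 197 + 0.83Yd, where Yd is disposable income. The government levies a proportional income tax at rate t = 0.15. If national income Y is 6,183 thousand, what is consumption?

C = 4559.1065

Yd = (1 − 0.15)(6183) = 0.85(6183) = 5255.55
C = 197 + 0.83(5255.55) = 197 + 4362.1065 = 4559.1065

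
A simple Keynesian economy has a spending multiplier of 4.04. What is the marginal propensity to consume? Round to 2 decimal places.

MPC = 0.75

k = 1/(1 − MPC), so 1 − MPC = 1/k = 1/4.04 = 0.2475
MPC = 1 − 0.2475 = 0.75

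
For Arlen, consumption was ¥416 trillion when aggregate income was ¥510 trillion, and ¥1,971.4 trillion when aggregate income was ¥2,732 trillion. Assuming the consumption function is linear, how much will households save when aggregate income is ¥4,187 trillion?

S = 1197.1

MPC = (1971.4 − 416)/(2732 − 510) = 1555.4/2222 = 0.7
a = 416 − 0.7(510) = 416 − 357 = 59
C = 59 + 0.7(4187) = 2989.9
S = 4187 − 2989.9 = 1197.1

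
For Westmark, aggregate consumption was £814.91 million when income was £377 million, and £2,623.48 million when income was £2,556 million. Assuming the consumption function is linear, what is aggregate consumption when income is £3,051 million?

C = 3034.33

MPC = (2623.48 − 814.91)/(2556 − 377) = 1808.57/2179 = 0.83
a = 814.91 − 0.83(377) = 814.91 − 312.91 = 502
C = 502 + 0.83(3051) = 502 + 2532.33 = 3034.33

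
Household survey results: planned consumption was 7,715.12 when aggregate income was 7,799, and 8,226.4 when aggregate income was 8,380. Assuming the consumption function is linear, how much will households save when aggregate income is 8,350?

S = 150

MPC = (8226.4 − 7715.12)/(8380 − 7799) = 511.28/581 = 0.88
a = 7715.12 − 0.88(7799) = 7715.12 − 6863.12 = 852
C = 852 + 0.88(8350) = 8200
S = 8350 − 8200 = 150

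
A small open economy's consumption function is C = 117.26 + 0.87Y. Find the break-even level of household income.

At break-even, C = Y: 117.26 + 0.87Y = Y
0.13Y = 117.26, so Y = 117.26/0.13 = 902

Y = 902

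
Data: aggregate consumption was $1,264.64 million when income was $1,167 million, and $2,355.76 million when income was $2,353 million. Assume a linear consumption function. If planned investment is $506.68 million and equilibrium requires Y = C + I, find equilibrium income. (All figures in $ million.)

MPC = (2355.76 − 1264.64)/(2353 − 1167) = 1091.12/1186 = 0.92
a = 1264.64 − 0.92(1167) = 191
Equilibrium: Y = 191 + 0.92Y + 506.68
0.08Y = 697.68, so Y = 697.68/0.08 = 8721

Y = 8721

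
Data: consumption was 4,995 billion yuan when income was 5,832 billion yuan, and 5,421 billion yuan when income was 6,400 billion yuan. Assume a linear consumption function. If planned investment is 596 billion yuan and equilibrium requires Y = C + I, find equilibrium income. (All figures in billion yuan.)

MPC = (5421 − 4995)/(6400 − 5832) = 426/568 = 0.75
a = 4995 − 0.75(5832) = 621
Equilibrium: Y = 621 + 0.75Y + 596
0.25Y = 1217, so Y = 1217/0.25 = 4868

Y = 4868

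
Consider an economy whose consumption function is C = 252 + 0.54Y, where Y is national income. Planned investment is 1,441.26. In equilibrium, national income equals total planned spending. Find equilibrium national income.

Y = 3681

Y = C + I = 252 + 0.54Y + 1441.26
Y − 0.54Y = 1693.26
0.46Y = 1693.26, so Y = 1693.26/0.46 = 3681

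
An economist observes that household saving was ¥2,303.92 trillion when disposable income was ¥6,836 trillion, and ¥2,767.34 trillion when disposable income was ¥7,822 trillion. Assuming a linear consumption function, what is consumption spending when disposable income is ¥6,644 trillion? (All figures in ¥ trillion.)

MPS = ΔS/ΔY = (2767.34 − 2303.92)/(7822 − 6836) = 463.42/986 = 0.47
MPC = 1 − MPS = 0.53
Autonomous saving = 2303.92 − 0.47(6836) = -909, so a = 909
C = 909 + 0.53(6644) = 909 + 3521.32 = 4430.32

C = 4430.32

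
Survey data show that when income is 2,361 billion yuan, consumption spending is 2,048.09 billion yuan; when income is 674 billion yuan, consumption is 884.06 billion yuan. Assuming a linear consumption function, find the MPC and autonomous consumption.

MPC = 0.69; a = 419

MPC = ΔC/ΔY = (2048.09 − 884.06)/(2361 − 674) = 1164.03/1687 = 0.69
a = C − MPC·Y = 884.06 − 0.69(674) = 884.06 − 465.06 = 419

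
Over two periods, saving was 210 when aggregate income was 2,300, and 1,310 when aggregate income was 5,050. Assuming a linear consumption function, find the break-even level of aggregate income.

MPS = ΔS/ΔY = (1310 − 210)/(5050 − 2300) = 1100/2750 = 0.4
MPC = 1 − MPS = 0.6
From S(2300) = 210: −a + 0.4(2300) = 210, so a = 920 − 210 = 710
Break-even (S = 0): Y = a/MPS = 710/0.4 = 1775

Y = 1775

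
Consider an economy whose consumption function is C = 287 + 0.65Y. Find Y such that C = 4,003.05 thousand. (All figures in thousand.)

Y = 5717

287 + 0.65Y = 4003.05
0.65Y = 3716.05, so Y = 3716.05/0.65 = 5717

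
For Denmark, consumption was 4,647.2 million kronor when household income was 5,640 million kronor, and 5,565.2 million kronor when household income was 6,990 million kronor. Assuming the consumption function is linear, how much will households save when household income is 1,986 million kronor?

S = -176.48

MPC = (5565.2 − 4647.2)/(6990 − 5640) = 918/1350 = 0.68
a = 4647.2 − 0.68(5640) = 4647.2 − 3835.2 = 812
C = 812 + 0.68(1986) = 2162.48
S = 1986 − 2162.48 = -176.48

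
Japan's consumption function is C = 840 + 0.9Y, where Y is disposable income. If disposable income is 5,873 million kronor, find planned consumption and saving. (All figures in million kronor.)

C = 6125.7; S = -252.7

C = 840 + 0.9(5873) = 840 + 5285.7 = 6125.7
S = Y − C = 5873 − 6125.7 = -252.7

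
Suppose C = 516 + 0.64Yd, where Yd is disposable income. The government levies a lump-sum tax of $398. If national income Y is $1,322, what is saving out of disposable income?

S = -183.36

Yd = Y − T = 1322 − 398 = 924
C = 516 + 0.64(924) = 516 + 591.36 = 1107.36
S = Yd − C = 924 − 1107.36 = -183.36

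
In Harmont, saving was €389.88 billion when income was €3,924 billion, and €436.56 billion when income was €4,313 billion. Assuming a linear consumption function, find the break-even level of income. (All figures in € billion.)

Y = 675

MPS = ΔS/ΔY = (436.56 − 389.88)/(4313 − 3924) = 46.68/389 = 0.12
MPC = 1 − MPS = 0.88
From S(3924) = 389.88: −a + 0.12(3924) = 389.88, so a = 470.88 − 389.88 = 81
Break-even (S = 0): Y = a/MPS = 81/0.12 = 675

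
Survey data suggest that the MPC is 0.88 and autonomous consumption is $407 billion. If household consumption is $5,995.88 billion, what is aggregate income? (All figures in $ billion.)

Y = 6351

407 + 0.88Y = 5995.88
0.88Y = 5588.88, so Y = 5588.88/0.88 = 6351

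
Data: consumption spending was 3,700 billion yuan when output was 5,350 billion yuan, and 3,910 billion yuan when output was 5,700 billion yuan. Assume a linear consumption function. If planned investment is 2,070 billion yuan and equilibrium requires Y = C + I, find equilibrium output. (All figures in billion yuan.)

MPC = (3910 − 3700)/(5700 − 5350) = 210/350 = 0.6
a = 3700 − 0.6(5350) = 490
Equilibrium: Y = 490 + 0.6Y + 2070
0.4Y = 2560, so Y = 2560/0.4 = 6400

Y = 6400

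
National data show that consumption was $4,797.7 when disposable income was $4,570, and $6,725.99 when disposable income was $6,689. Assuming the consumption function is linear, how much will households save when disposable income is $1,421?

S = -511.11

MPC = (6725.99 − 4797.7)/(6689 − 4570) = 1928.29/2119 = 0.91
a = 4797.7 − 0.91(4570) = 4797.7 − 4158.7 = 639
C = 639 + 0.91(1421) = 1932.11
S = 1421 − 1932.11 = -511.11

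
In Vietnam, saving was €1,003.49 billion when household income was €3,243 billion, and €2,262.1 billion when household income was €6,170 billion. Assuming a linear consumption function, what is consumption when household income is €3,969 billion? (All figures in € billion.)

MPS = ΔS/ΔY = (2262.1 − 1003.49)/(6170 − 3243) = 1258.61/2927 = 0.43
MPC = 1 − MPS = 0.57
Autonomous saving = 1003.49 − 0.43(3243) = -391, so a = 391
C = 391 + 0.57(3969) = 391 + 2262.33 = 2653.33

C = 2653.33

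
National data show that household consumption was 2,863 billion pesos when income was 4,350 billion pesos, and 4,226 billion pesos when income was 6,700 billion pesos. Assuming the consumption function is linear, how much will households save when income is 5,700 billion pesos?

S = 2054

MPC = (4226 − 2863)/(6700 − 4350) = 1363/2350 = 0.58
a = 2863 − 0.58(4350) = 2863 − 2523 = 340
C = 340 + 0.58(5700) = 3646
S = 5700 − 3646 = 2054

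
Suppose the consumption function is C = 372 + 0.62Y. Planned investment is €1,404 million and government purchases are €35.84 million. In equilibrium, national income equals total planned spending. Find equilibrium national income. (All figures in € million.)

Y = C + I + G = 372 + 0.62Y + 1404 + 35.84
Y − 0.62Y = 1811.84
0.38Y = 1811.84, so Y = 1811.84/0.38 = 4768

Y = 4768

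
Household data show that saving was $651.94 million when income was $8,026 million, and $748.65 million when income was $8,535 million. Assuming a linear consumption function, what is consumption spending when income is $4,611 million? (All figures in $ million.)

C = 4607.91

MPS = ΔS/ΔY = (748.65 − 651.94)/(8535 − 8026) = 96.71/509 = 0.19
MPC = 1 − MPS = 0.81
Autonomous saving = 651.94 − 0.19(8026) = -873, so a = 873
C = 873 + 0.81(4611) = 873 + 3734.91 = 4607.91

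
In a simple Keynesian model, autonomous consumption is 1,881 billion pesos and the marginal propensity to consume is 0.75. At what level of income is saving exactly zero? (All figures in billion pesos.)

Y = 7524

At break-even, C = Y: 1881 + 0.75Y = Y
0.25Y = 1881, so Y = 1881/0.25 = 7524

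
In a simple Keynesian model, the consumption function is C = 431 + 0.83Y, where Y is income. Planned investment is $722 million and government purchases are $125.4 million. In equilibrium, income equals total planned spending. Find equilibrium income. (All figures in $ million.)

Y = 7520

Y = C + I + G = 431 + 0.83Y + 722 + 125.4
Y − 0.83Y = 1278.4
0.17Y = 1278.4, so Y = 1278.4/0.17 = 7520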